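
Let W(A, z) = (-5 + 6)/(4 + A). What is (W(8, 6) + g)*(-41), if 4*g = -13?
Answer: 779/6 ≈ 129.83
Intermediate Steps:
W(A, z) = 1/(4 + A)
g = -13/4 (g = (¼)*(-13) = -13/4 ≈ -3.2500)
(W(8, 6) + g)*(-41) = (1/(4 + 8) - 13/4)*(-41) = (1/12 - 13/4)*(-41) = -19/6*(-41) = 779/6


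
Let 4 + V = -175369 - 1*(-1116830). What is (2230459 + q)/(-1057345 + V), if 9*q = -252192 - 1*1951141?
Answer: -8935399/521496 ≈ -17.134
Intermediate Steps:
V = 941457 (V = -4 + (-175369 - 1*(-1116830)) = -4 + (-175369 + 1116830) = -4 + 941461 = 941457)
q = -2203333/9 (q = (-252192 - 1*1951141)/9 = (-252192 - 1951141)/9 = (⅑)*(-2203333) = -2203333/9 ≈ -2.4481e+5)
(2230459 + q)/(-1057345 + V) = (2230459 - 2203333/9)/(-1057345 + 941457) = (17870798/9)/(-115888) = (17870798/9)*(-1/115888) = -8935399/521496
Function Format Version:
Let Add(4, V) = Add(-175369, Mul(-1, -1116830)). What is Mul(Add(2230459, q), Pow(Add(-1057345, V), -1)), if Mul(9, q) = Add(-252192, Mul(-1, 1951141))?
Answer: Rational(-8935399, 521496) ≈ -17.134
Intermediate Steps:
V = 941457 (V = Add(-4, Add(-175369, Mul(-1, -1116830))) = Add(-4, Add(-175369, 1116830)) = Add(-4, 941461) = 941457)
q = Rational(-2203333, 9) (q = Mul(Rational(1, 9), Add(-252192, Mul(-1, 1951141))) = Mul(Rational(1, 9), Add(-252192, -1951141)) = Mul(Rational(1, 9), -2203333) = Rational(-2203333, 9) ≈ -2.4481e+5)
Mul(Add(2230459, q), Pow(Add(-1057345, V), -1)) = Mul(Add(2230459, Rational(-2203333, 9)), Pow(Add(-1057345, 941457), -1)) = Mul(Rational(17870798, 9), Pow(-115888, -1)) = Mul(Rational(17870798, 9), Rational(-1, 115888)) = Rational(-8935399, 521496)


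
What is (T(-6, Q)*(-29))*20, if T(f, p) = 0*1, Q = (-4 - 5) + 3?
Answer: 0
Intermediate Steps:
Q = -6 (Q = -9 + 3 = -6)
T(f, p) = 0
(T(-6, Q)*(-29))*20 = (0*(-29))*20 = 0*20 = 0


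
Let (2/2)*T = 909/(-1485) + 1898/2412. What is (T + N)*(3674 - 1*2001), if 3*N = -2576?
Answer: -95266922191/66330 ≈ -1.4363e+6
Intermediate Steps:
N = -2576/3 (N = (⅓)*(-2576) = -2576/3 ≈ -858.67)
T = 11593/66330 (T = 909/(-1485) + 1898/2412 = 909*(-1/1485) + 1898*(1/2412) = -101/165 + 949/1206 = 11593/66330 ≈ 0.17478)
(T + N)*(3674 - 1*2001) = (11593/66330 - 2576/3)*(3674 - 1*2001) = -56943767*(3674 - 2001)/66330 = -56943767/66330*1673 = -95266922191/66330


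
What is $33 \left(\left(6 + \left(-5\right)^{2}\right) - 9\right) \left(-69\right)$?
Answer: $-50094$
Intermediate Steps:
$33 \left(\left(6 + \left(-5\right)^{2}\right) - 9\right) \left(-69\right) = 33 \left(\left(6 + 25\right) - 9\right) \left(-69\right) = 33 \left(31 - 9\right) \left(-69\right) = 33 \cdot 22 \left(-69\right) = 726 \left(-69\right) = -50094$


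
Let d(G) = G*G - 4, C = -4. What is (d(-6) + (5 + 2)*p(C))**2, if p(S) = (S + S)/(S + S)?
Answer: 1521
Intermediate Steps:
p(S) = 1 (p(S) = (2*S)/((2*S)) = (2*S)*(1/(2*S)) = 1)
d(G) = -4 + G**2 (d(G) = G**2 - 4 = -4 + G**2)
(d(-6) + (5 + 2)*p(C))**2 = ((-4 + (-6)**2) + (5 + 2)*1)**2 = ((-4 + 36) + 7*1)**2 = (32 + 7)**2 = 39**2 = 1521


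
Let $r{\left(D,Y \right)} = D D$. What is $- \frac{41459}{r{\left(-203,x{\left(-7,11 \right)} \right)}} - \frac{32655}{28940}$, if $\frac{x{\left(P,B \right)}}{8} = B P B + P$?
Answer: $- \frac{509100671}{238517692} \approx -2.1344$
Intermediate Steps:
$x{\left(P,B \right)} = 8 P + 8 P B^{2}$ ($x{\left(P,B \right)} = 8 \left(B P B + P\right) = 8 \left(P B^{2} + P\right) = 8 \left(P + P B^{2}\right) = 8 P + 8 P B^{2}$)
$r{\left(D,Y \right)} = D^{2}$
$- \frac{41459}{r{\left(-203,x{\left(-7,11 \right)} \right)}} - \frac{32655}{28940} = - \frac{41459}{\left(-203\right)^{2}} - \frac{32655}{28940} = - \frac{41459}{41209} - \frac{6531}{5788} = - \frac{509100671}{238517692}$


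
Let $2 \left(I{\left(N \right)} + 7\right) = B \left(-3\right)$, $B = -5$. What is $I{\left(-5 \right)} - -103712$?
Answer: $\frac{207425}{2} \approx 1.0371 \cdot 10^{5}$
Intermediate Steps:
$I{\left(N \right)} = \frac{1}{2}$ ($I{\left(N \right)} = -7 + \frac{\left(-5\right) \left(-3\right)}{2} = -7 + \frac{1}{2} \cdot 15 = -7 + \frac{15}{2} = \frac{1}{2}$)
$I{\left(-5 \right)} - -103712 = \frac{1}{2} - -103712 = \frac{1}{2} + 103712 = \frac{207425}{2}$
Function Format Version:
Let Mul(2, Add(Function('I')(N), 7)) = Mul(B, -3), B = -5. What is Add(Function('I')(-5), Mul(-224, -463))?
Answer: Rational(207425, 2) ≈ 1.0371e+5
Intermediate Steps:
Function('I')(N) = Rational(1, 2) (Function('I')(N) = Add(-7, Mul(Rational(1, 2), Mul(-5, -3))) = Add(-7, Mul(Rational(1, 2), 15)) = Add(-7, Rational(15, 2)) = Rational(1, 2))
Add(Function('I')(-5), Mul(-224, -463)) = Add(Rational(1, 2), Mul(-224, -463)) = Add(Rational(1, 2), 103712) = Rational(207425, 2)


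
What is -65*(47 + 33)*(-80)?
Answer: 416000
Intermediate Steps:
-65*(47 + 33)*(-80) = -65*80*(-80) = -5200*(-80) = 416000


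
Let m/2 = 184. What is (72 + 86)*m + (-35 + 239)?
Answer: 58348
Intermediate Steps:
m = 368 (m = 2*184 = 368)
(72 + 86)*m + (-35 + 239) = (72 + 86)*368 + (-35 + 239) = 158*368 + 204 = 58144 + 204 = 58348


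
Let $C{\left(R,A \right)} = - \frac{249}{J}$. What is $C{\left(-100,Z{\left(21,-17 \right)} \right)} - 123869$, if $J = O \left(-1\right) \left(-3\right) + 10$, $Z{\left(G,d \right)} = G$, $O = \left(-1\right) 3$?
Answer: $-124118$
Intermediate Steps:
$O = -3$
$J = 1$ ($J = \left(-3\right) \left(-1\right) \left(-3\right) + 10 = 3 \left(-3\right) + 10 = -9 + 10 = 1$)
$C{\left(R,A \right)} = -249$ ($C{\left(R,A \right)} = - \frac{249}{1} = \left(-249\right) 1 = -249$)
$C{\left(-100,Z{\left(21,-17 \right)} \right)} - 123869 = -249 - 123869 = -124118$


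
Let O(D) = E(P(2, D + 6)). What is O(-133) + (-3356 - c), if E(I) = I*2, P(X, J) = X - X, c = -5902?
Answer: 2546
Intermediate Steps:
P(X, J) = 0
E(I) = 2*I
O(D) = 0 (O(D) = 2*0 = 0)
O(-133) + (-3356 - c) = 0 + (-3356 - 1*(-5902)) = 0 + (-3356 + 5902) = 0 + 2546 = 2546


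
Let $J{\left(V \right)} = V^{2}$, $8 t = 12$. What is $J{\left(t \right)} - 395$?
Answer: $- \frac{1571}{4} \approx -392.75$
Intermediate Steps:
$t = \frac{3}{2}$ ($t = \frac{1}{8} \cdot 12 = \frac{3}{2} \approx 1.5$)
$J{\left(t \right)} - 395 = \left(\frac{3}{2}\right)^{2} - 395 = \frac{9}{4} - 395 = - \frac{1571}{4}$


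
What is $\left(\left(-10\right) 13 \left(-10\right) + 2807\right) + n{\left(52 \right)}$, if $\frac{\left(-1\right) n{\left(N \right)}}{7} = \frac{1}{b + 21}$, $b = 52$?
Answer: $\frac{299804}{73} \approx 4106.9$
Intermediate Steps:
$n{\left(N \right)} = - \frac{7}{73}$ ($n{\left(N \right)} = - \frac{7}{52 + 21} = - \frac{7}{73}$)
$\left(\left(-10\right) 13 \left(-10\right) + 2807\right) + n{\left(52 \right)} = \left(\left(-10\right) 13 \left(-10\right) + 2807\right) - \frac{7}{73} = \left(\left(-130\right) \left(-10\right) + 2807\right) - \frac{7}{73} = \left(1300 + 2807\right) - \frac{7}{73} = 4107 - \frac{7}{73} = \frac{299804}{73}$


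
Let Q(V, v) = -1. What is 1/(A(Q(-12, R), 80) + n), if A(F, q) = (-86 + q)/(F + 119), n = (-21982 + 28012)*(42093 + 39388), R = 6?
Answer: 59/28988495367 ≈ 2.0353e-9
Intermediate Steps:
n = 491330430 (n = 6030*81481 = 491330430)
A(F, q) = (-86 + q)/(119 + F)
1/(A(Q(-12, R), 80) + n) = 1/((-86 + 80)/(119 - 1) + 491330430) = 1/(-6/118 + 491330430) = 1/((1/118)*(-6) + 491330430) = 1/(-3/59 + 491330430) = 1/(28988495367/59) = 59/28988495367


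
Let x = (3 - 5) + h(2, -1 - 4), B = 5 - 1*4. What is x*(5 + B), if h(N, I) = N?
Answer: 0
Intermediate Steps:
B = 1 (B = 5 - 4 = 1)
x = 0 (x = (3 - 5) + 2 = -2 + 2 = 0)
x*(5 + B) = 0*(5 + 1) = 0*6 = 0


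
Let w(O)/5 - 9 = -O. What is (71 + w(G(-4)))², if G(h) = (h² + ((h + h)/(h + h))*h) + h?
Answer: 5776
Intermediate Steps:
G(h) = h² + 2*h (G(h) = (h² + ((2*h)/((2*h)))*h) + h = (h² + ((2*h)*(1/(2*h)))*h) + h = (h² + 1*h) + h = (h² + h) + h = (h + h²) + h = h² + 2*h)
w(O) = 45 - 5*O (w(O) = 45 + 5*(-O) = 45 - 5*O)
(71 + w(G(-4)))² = (71 + (45 - (-20)*(2 - 4)))² = (71 + (45 - (-20)*(-2)))² = (71 + (45 - 5*8))² = (71 + (45 - 40))² = (71 + 5)² = 76² = 5776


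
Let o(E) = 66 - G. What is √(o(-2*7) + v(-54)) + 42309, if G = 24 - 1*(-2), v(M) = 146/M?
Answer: 42309 + √3021/9 ≈ 42315.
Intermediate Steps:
G = 26 (G = 24 + 2 = 26)
o(E) = 40 (o(E) = 66 - 1*26 = 66 - 26 = 40)
√(o(-2*7) + v(-54)) + 42309 = √(40 + 146/(-54)) + 42309 = √(40 + 146*(-1/54)) + 42309 = √(40 - 73/27) + 42309 = √(1007/27) + 42309 = √3021/9 + 42309 = 42309 + √3021/9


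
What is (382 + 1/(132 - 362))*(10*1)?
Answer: 87859/23 ≈ 3820.0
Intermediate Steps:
(382 + 1/(132 - 362))*(10*1) = (382 + 1/(-230))*10 = (382 - 1/230)*10 = (87859/230)*10 = 87859/23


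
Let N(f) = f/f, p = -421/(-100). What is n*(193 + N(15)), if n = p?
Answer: 40837/50 ≈ 816.74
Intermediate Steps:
p = 421/100 (p = -421*(-1/100) = 421/100 ≈ 4.2100)
n = 421/100 ≈ 4.2100
N(f) = 1
n*(193 + N(15)) = 421*(193 + 1)/100 = (421/100)*194 = 40837/50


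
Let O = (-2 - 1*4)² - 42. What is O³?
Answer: -216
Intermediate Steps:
O = -6 (O = (-2 - 4)² - 42 = (-6)² - 42 = 36 - 42 = -6)
O³ = (-6)³ = -216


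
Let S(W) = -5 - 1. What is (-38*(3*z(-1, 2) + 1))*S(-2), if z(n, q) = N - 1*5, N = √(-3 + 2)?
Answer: -3192 + 684*I ≈ -3192.0 + 684.0*I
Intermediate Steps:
S(W) = -6
N = I (N = √(-1) = I ≈ 1.0*I)
z(n, q) = -5 + I (z(n, q) = I - 1*5 = I - 5 = -5 + I)
(-38*(3*z(-1, 2) + 1))*S(-2) = -38*(3*(-5 + I) + 1)*(-6) = -38*((-15 + 3*I) + 1)*(-6) = -38*(-14 + 3*I)*(-6) = (532 - 114*I)*(-6) = -3192 + 684*I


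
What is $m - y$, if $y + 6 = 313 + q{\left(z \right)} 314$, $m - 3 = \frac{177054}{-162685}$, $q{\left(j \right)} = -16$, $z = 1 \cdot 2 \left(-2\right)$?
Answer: $\frac{767696146}{162685} \approx 4718.9$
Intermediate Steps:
$z = -4$ ($z = 2 \left(-2\right) = -4$)
$m = \frac{311001}{162685}$ ($m = 3 + \frac{177054}{-162685} = 3 + 177054 \left(- \frac{1}{162685}\right) = 3 - \frac{177054}{162685} = \frac{311001}{162685} \approx 1.9117$)
$y = -4717$ ($y = -6 + \left(313 - 5024\right) = -6 - 4711 = -4717$)
$m - y = \frac{311001}{162685} - -4717 = \frac{311001}{162685} + 4717 = \frac{767696146}{162685}$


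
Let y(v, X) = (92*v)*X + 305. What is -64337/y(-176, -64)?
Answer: -64337/1036593 ≈ -0.062066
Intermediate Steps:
y(v, X) = 305 + 92*X*v (y(v, X) = 92*X*v + 305 = 305 + 92*X*v)
-64337/y(-176, -64) = -64337/(305 + 92*(-64)*(-176)) = -64337/(305 + 1036288) = -64337/1036593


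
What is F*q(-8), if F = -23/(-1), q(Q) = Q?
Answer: -184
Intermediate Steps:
F = 23 (F = -23*(-1) = 23)
F*q(-8) = 23*(-8) = -184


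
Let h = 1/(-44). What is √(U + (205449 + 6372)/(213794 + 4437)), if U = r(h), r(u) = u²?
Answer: √89540983917697/9602164 ≈ 0.98547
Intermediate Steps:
h = -1/44 ≈ -0.022727
U = 1/1936 (U = (-1/44)² = 1/1936 ≈ 0.00051653)
√(U + (205449 + 6372)/(213794 + 4437)) = √(1/1936 + (205449 + 6372)/(213794 + 4437)) = √(1/1936 + 211821/218231) = √(410303687/422495216) = √89540983917697/9602164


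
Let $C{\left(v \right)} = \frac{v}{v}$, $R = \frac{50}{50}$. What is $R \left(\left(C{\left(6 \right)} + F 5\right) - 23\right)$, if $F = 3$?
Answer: $-7$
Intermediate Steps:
$R = 1$ ($R = 50 \cdot \frac{1}{50} = 1$)
$C{\left(v \right)} = 1$
$R \left(\left(C{\left(6 \right)} + F 5\right) - 23\right) = 1 \left(\left(1 + 3 \cdot 5\right) - 23\right) = 1 \left(\left(1 + 15\right) - 23\right) = 1 \left(16 - 23\right) = 1 \left(-7\right) = -7$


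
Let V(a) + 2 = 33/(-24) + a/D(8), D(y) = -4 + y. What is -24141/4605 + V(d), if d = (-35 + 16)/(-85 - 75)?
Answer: -1687303/196480 ≈ -8.5877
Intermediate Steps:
d = 19/160 (d = -19/(-160) = -19*(-1/160) = 19/160 ≈ 0.11875)
V(a) = -27/8 + a/4 (V(a) = -2 + (33/(-24) + a/(-4 + 8)) = -2 + (33*(-1/24) + a/4) = -2 + (-11/8 + a*(¼)) = -2 + (-11/8 + a/4) = -27/8 + a/4)
-24141/4605 + V(d) = -24141/4605 + (-27/8 + (¼)*(19/160)) = -24141*1/4605 + (-27/8 + 19/640) = -8047/1535 - 2141/640 = -1687303/196480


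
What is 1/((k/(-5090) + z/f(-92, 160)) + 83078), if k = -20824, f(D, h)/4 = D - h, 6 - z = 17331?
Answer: 40720/3383802627 ≈ 1.2034e-5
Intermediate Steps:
z = -17325 (z = 6 - 1*17331 = 6 - 17331 = -17325)
f(D, h) = -4*h + 4*D (f(D, h) = 4*(D - h) = -4*h + 4*D)
1/((k/(-5090) + z/f(-92, 160)) + 83078) = 1/((-20824/(-5090) - 17325/(-4*160 + 4*(-92))) + 83078) = 1/((-20824*(-1/5090) - 17325/(-640 - 368)) + 83078) = 1/((10412/2545 - 17325/(-1008)) + 83078) = 1/((10412/2545 - 17325*(-1/1008)) + 83078) = 1/((10412/2545 + 275/16) + 83078) = 1/(866467/40720 + 83078) = 1/(3383802627/40720) = 40720/3383802627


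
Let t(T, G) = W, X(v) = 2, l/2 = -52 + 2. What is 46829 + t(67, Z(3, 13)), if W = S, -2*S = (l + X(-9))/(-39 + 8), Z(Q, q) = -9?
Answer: 1451650/31 ≈ 46827.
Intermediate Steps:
l = -100 (l = 2*(-52 + 2) = 2*(-50) = -100)
S = -49/31 (S = -(-100 + 2)/(2*(-39 + 8)) = -(-49)/(-31) = -(-49)*(-1)/31 = -½*98/31 = -49/31 ≈ -1.5806)
W = -49/31 ≈ -1.5806
t(T, G) = -49/31
46829 + t(67, Z(3, 13)) = 46829 - 49/31 = 1451650/31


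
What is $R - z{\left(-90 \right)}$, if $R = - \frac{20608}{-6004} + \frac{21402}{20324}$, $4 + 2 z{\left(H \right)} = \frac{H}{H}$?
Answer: $\frac{45648284}{7626581} \approx 5.9854$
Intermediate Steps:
$z{\left(H \right)} = - \frac{3}{2}$ ($z{\left(H \right)} = -2 + \frac{H \frac{1}{H}}{2} = -2 + \frac{1}{2} \cdot 1 = -2 + \frac{1}{2} = - \frac{3}{2}$)
$R = \frac{68416825}{15253162}$ ($R = \left(-20608\right) \left(- \frac{1}{6004}\right) + 21402 \cdot \frac{1}{20324} = \frac{5152}{1501} + \frac{10701}{10162} = \frac{68416825}{15253162} \approx 4.4854$)
$R - z{\left(-90 \right)} = \frac{68416825}{15253162} - - \frac{3}{2} = \frac{68416825}{15253162} + \frac{3}{2} = \frac{45648284}{7626581}$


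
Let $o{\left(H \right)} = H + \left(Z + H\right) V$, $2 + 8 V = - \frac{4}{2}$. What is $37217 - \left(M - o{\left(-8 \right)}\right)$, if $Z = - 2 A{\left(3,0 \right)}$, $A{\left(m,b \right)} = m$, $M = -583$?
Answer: $37799$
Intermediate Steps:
$Z = -6$ ($Z = \left(-2\right) 3 = -6$)
$V = - \frac{1}{2}$ ($V = - \frac{1}{4} + \frac{\left(-4\right) \frac{1}{2}}{8} = - \frac{1}{4} + \frac{1}{8} \left(-2\right) = - \frac{1}{4} - \frac{1}{4} = - \frac{1}{2} \approx -0.5$)
$o{\left(H \right)} = 3 + \frac{H}{2}$ ($o{\left(H \right)} = H + \left(-6 + H\right) \left(- \frac{1}{2}\right) = H - \left(-3 + \frac{H}{2}\right) = 3 + \frac{H}{2}$)
$37217 - \left(M - o{\left(-8 \right)}\right) = 37217 + \left(\left(3 + \frac{1}{2} \left(-8\right)\right) - -583\right) = 37217 + \left(\left(3 - 4\right) + 583\right) = 37217 + \left(-1 + 583\right) = 37217 + 582 = 37799$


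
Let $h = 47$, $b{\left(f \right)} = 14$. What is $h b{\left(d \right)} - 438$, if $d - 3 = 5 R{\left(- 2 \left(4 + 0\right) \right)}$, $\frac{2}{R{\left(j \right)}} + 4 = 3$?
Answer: $220$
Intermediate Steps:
$R{\left(j \right)} = -2$ ($R{\left(j \right)} = \frac{2}{-4 + 3} = \frac{2}{-1} = 2 \left(-1\right) = -2$)
$d = -7$ ($d = 3 + 5 \left(-2\right) = 3 - 10 = -7$)
$h b{\left(d \right)} - 438 = 47 \cdot 14 - 438 = 658 - 438 = 220$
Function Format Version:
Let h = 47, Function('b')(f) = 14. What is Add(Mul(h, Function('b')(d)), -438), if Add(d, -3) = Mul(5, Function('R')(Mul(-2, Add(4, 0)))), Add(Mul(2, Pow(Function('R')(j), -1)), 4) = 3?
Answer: 220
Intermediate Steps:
Function('R')(j) = -2 (Function('R')(j) = Mul(2, Pow(Add(-4, 3), -1)) = Mul(2, Pow(-1, -1)) = Mul(2, -1) = -2)
d = -7 (d = Add(3, Mul(5, -2)) = Add(3, -10) = -7)
Add(Mul(h, Function('b')(d)), -438) = Add(Mul(47, 14), -438) = Add(658, -438) = 220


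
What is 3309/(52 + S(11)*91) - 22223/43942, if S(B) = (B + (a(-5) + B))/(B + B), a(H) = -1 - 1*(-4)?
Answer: 3122909279/150237698 ≈ 20.786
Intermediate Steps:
a(H) = 3 (a(H) = -1 + 4 = 3)
S(B) = (3 + 2*B)/(2*B) (S(B) = (B + (3 + B))/(B + B) = (3 + 2*B)/((2*B)) = (3 + 2*B)*(1/(2*B)) = (3 + 2*B)/(2*B))
3309/(52 + S(11)*91) - 22223/43942 = 3309/(52 + ((3/2 + 11)/11)*91) - 22223/43942 = 3309/(52 + ((1/11)*(25/2))*91) - 22223*1/43942 = 3309/(52 + (25/22)*91) - 22223/43942 = 3309/(52 + 2275/22) - 22223/43942 = 3309/(3419/22) - 22223/43942 = 3309*(22/3419) - 22223/43942 = 72798/3419 - 22223/43942 = 3122909279/150237698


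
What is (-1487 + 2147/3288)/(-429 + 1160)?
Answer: -287477/141384 ≈ -2.0333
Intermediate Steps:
(-1487 + 2147/3288)/(-429 + 1160) = (-1487 + 2147*(1/3288))/731 = (-1487 + 2147/3288)*(1/731) = -4887109/3288*1/731 = -287477/141384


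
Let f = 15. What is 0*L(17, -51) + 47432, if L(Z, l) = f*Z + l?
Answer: 47432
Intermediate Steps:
L(Z, l) = l + 15*Z (L(Z, l) = 15*Z + l = l + 15*Z)
0*L(17, -51) + 47432 = 0*(-51 + 15*17) + 47432 = 0*(-51 + 255) + 47432 = 0*204 + 47432 = 0 + 47432 = 47432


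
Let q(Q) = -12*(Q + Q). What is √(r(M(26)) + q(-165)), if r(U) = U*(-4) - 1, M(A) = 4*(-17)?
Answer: √4231 ≈ 65.046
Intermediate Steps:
q(Q) = -24*Q
M(A) = -68
r(U) = -1 - 4*U (r(U) = -4*U - 1 = -1 - 4*U)
√(r(M(26)) + q(-165)) = √((-1 - 4*(-68)) - 24*(-165)) = √((-1 + 272) + 3960) = √(271 + 3960) = √4231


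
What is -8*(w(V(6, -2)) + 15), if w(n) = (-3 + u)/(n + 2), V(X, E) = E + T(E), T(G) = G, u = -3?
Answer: -144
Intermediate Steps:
V(X, E) = 2*E (V(X, E) = E + E = 2*E)
w(n) = -6/(2 + n) (w(n) = (-3 - 3)/(n + 2) = -6/(2 + n))
-8*(w(V(6, -2)) + 15) = -8*(-6/(2 + 2*(-2)) + 15) = -8*(-6/(2 - 4) + 15) = -8*(-6/(-2) + 15) = -8*(-6*(-½) + 15) = -8*(3 + 15) = -8*18 = -144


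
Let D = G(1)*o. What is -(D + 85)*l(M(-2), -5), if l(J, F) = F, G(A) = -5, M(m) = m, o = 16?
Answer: 25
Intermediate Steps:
D = -80 (D = -5*16 = -80)
-(D + 85)*l(M(-2), -5) = -(-80 + 85)*(-5) = -5*(-5) = -1*(-25) = 25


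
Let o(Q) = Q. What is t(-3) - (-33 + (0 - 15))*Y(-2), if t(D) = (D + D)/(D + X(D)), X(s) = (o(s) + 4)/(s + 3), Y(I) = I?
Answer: -96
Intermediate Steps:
X(s) = (4 + s)/(3 + s) (X(s) = (s + 4)/(s + 3) = (4 + s)/(3 + s))
t(D) = 2*D/(D + (4 + D)/(3 + D)) (t(D) = (D + D)/(D + (4 + D)/(3 + D)) = (2*D)/(D + (4 + D)/(3 + D)) = 2*D/(D + (4 + D)/(3 + D)))
t(-3) - (-33 + (0 - 15))*Y(-2) = 2*(-3)*(3 - 3)/(4 - 3 - 3*(3 - 3)) - (-33 + (0 - 15))*(-2) = 2*(-3)*0/(4 - 3 - 3*0) - (-33 - 15)*(-2) = 2*(-3)*0/(4 - 3 + 0) - (-48)*(-2) = 2*(-3)*0/1 - 1*96 = 2*(-3)*1*0 - 96 = 0 - 96 = -96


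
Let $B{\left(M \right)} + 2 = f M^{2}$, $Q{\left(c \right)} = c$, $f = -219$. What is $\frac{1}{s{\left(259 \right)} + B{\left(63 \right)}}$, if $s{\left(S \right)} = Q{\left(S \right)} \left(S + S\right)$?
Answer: $- \frac{1}{735051} \approx -1.3604 \cdot 10^{-6}$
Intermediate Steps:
$B{\left(M \right)} = -2 - 219 M^{2}$
$s{\left(S \right)} = 2 S^{2}$ ($s{\left(S \right)} = S \left(S + S\right) = S 2 S = 2 S^{2}$)
$\frac{1}{s{\left(259 \right)} + B{\left(63 \right)}} = \frac{1}{2 \cdot 259^{2} - \left(2 + 219 \cdot 63^{2}\right)} = \frac{1}{2 \cdot 67081 - 869213} = \frac{1}{134162 - 869213} = \frac{1}{-735051} = - \frac{1}{735051}$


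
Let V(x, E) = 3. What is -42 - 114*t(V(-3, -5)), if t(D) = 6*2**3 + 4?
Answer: -5970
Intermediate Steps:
t(D) = 52 (t(D) = 6*8 + 4 = 48 + 4 = 52)
-42 - 114*t(V(-3, -5)) = -42 - 114*52 = -42 - 5928 = -5970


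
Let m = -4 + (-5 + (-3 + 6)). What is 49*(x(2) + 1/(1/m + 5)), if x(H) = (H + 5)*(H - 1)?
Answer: 10241/29 ≈ 353.14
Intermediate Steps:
m = -6 (m = -4 + (-5 + 3) = -4 - 2 = -6)
x(H) = (-1 + H)*(5 + H) (x(H) = (5 + H)*(-1 + H) = (-1 + H)*(5 + H))
49*(x(2) + 1/(1/m + 5)) = 49*((-5 + 2² + 4*2) + 1/(1/(-6) + 5)) = 49*((-5 + 4 + 8) + 1/(-⅙ + 5)) = 49*(7 + 1/(29/6)) = 49*(7 + 6/29) = 49*(209/29) = 10241/29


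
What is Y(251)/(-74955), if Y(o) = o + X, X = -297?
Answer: 46/74955 ≈ 0.00061370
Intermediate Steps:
Y(o) = -297 + o (Y(o) = o - 297 = -297 + o)
Y(251)/(-74955) = (-297 + 251)/(-74955) = -46*(-1/74955) = 46/74955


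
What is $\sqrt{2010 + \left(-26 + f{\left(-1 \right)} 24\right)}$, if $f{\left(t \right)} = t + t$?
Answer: $44$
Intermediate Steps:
$f{\left(t \right)} = 2 t$
$\sqrt{2010 + \left(-26 + f{\left(-1 \right)} 24\right)} = \sqrt{2010 + \left(-26 + 2 \left(-1\right) 24\right)} = \sqrt{2010 - 74} = \sqrt{1936} = 44$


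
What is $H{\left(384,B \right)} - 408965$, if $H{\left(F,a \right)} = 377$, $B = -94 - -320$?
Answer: $-408588$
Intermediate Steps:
$B = 226$ ($B = -94 + 320 = 226$)
$H{\left(384,B \right)} - 408965 = 377 - 408965 = -408588$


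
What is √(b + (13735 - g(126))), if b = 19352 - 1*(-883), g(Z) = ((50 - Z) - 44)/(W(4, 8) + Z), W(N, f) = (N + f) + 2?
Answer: 2*√416143/7 ≈ 184.31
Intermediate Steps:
W(N, f) = 2 + N + f
g(Z) = (6 - Z)/(14 + Z) (g(Z) = ((50 - Z) - 44)/((2 + 4 + 8) + Z) = (6 - Z)/(14 + Z))
b = 20235 (b = 19352 + 883 = 20235)
√(b + (13735 - g(126))) = √(20235 + (13735 - (6 - 1*126)/(14 + 126))) = √(20235 + (13735 - (6 - 126)/140)) = √(20235 + (13735 - (-120)/140)) = √(20235 + (13735 - 1*(-6/7))) = √(20235 + (13735 + 6/7)) = √(20235 + 96151/7) = √(237796/7) = 2*√416143/7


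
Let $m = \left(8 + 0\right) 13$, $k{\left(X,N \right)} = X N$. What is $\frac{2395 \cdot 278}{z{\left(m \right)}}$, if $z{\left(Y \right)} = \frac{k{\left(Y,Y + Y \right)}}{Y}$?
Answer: $\frac{332905}{104} \approx 3201.0$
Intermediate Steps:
$k{\left(X,N \right)} = N X$
$m = 104$ ($m = 8 \cdot 13 = 104$)
$z{\left(Y \right)} = 2 Y$ ($z{\left(Y \right)} = \frac{\left(Y + Y\right) Y}{Y} = \frac{2 Y Y}{Y} = \frac{2 Y^{2}}{Y} = 2 Y$)
$\frac{2395 \cdot 278}{z{\left(m \right)}} = \frac{2395 \cdot 278}{2 \cdot 104} = \frac{665810}{208} = 665810 \cdot \frac{1}{208} = \frac{332905}{104}$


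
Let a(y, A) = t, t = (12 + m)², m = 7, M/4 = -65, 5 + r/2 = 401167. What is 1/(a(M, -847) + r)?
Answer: 1/802685 ≈ 1.2458e-6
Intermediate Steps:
r = 802324 (r = -10 + 2*401167 = -10 + 802334 = 802324)
M = -260 (M = 4*(-65) = -260)
t = 361 (t = (12 + 7)² = 19² = 361)
a(y, A) = 361
1/(a(M, -847) + r) = 1/(361 + 802324) = 1/802685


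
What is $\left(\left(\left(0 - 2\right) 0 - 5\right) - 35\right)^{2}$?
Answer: $1600$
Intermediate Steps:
$\left(\left(\left(0 - 2\right) 0 - 5\right) - 35\right)^{2} = \left(\left(\left(-2\right) 0 - 5\right) - 35\right)^{2} = \left(\left(0 - 5\right) - 35\right)^{2} = \left(-5 - 35\right)^{2} = \left(-40\right)^{2} = 1600$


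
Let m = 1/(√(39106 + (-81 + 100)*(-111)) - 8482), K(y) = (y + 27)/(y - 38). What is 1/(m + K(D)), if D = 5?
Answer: -25314458070/24550339307 + 363*√36997/24550339307 ≈ -1.0311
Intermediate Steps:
K(y) = (27 + y)/(-38 + y)
m = 1/(-8482 + √36997) (m = 1/(√(39106 + 19*(-111)) - 8482) = 1/(√(39106 - 2109) - 8482) = 1/(√36997 - 8482) = 1/(-8482 + √36997) ≈ -0.00012063)
1/(m + K(D)) = 1/((-8482/71907327 - √36997/71907327) + (27 + 5)/(-38 + 5)) = 1/((-8482/71907327 - √36997/71907327) + 32/(-33)) = 1/((-8482/71907327 - √36997/71907327) - 1/33*32) = 1/((-8482/71907327 - √36997/71907327) - 32/33) = 1/(-767104790/790980597 - √36997/71907327)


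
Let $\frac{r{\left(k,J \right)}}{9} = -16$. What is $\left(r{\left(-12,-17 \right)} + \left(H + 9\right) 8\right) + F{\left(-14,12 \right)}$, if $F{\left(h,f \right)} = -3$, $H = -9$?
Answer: $-147$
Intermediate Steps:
$r{\left(k,J \right)} = -144$ ($r{\left(k,J \right)} = 9 \left(-16\right) = -144$)
$\left(r{\left(-12,-17 \right)} + \left(H + 9\right) 8\right) + F{\left(-14,12 \right)} = \left(-144 + \left(-9 + 9\right) 8\right) - 3 = \left(-144 + 0 \cdot 8\right) - 3 = \left(-144 + 0\right) - 3 = -144 - 3 = -147$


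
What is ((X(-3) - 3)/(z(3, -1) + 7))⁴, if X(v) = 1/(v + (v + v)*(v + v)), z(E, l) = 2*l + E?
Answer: 5764801/303595776 ≈ 0.018988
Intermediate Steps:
z(E, l) = E + 2*l
X(v) = 1/(v + 4*v²) (X(v) = 1/(v + (2*v)*(2*v)) = 1/(v + 4*v²))
((X(-3) - 3)/(z(3, -1) + 7))⁴ = ((1/((-3)*(1 + 4*(-3))) - 3)/((3 + 2*(-1)) + 7))⁴ = ((-1/(3*(1 - 12)) - 3)/((3 - 2) + 7))⁴ = ((-⅓/(-11) - 3)/(1 + 7))⁴ = ((-⅓*(-1/11) - 3)/8)⁴ = ((1/33 - 3)*(⅛))⁴ = (-98/33*⅛)⁴ = (-49/132)⁴ = 5764801/303595776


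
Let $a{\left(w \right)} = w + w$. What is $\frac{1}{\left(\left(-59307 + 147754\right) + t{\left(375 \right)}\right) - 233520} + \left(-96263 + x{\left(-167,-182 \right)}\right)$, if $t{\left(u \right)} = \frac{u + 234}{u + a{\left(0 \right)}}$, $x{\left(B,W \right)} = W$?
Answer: $- \frac{1748926107415}{18133922} \approx -96445.0$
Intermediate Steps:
$a{\left(w \right)} = 2 w$
$t{\left(u \right)} = \frac{234 + u}{u}$ ($t{\left(u \right)} = \frac{u + 234}{u + 2 \cdot 0} = \frac{234 + u}{u + 0} = \frac{234 + u}{u}$)
$\frac{1}{\left(\left(-59307 + 147754\right) + t{\left(375 \right)}\right) - 233520} + \left(-96263 + x{\left(-167,-182 \right)}\right) = \frac{1}{\left(\left(-59307 + 147754\right) + \frac{234 + 375}{375}\right) - 233520} - 96445 = \frac{1}{\left(88447 + \frac{1}{375} \cdot 609\right) - 233520} - 96445 = \frac{1}{\left(88447 + \frac{203}{125}\right) - 233520} - 96445 = \frac{1}{\frac{11056078}{125} - 233520} - 96445 = \frac{1}{- \frac{18133922}{125}} - 96445 = - \frac{125}{18133922} - 96445 = - \frac{1748926107415}{18133922}$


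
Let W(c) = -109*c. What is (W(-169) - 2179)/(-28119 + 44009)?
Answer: 8121/7945 ≈ 1.0222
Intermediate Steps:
(W(-169) - 2179)/(-28119 + 44009) = (-109*(-169) - 2179)/(-28119 + 44009) = (18421 - 2179)/15890 = 16242*(1/15890) = 8121/7945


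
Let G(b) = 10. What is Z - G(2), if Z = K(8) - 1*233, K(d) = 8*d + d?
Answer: -171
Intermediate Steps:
K(d) = 9*d
Z = -161 (Z = 9*8 - 1*233 = 72 - 233 = -161)
Z - G(2) = -161 - 1*10 = -161 - 10 = -171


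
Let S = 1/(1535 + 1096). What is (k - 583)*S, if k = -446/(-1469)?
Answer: -285327/1288313 ≈ -0.22147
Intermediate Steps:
k = 446/1469 (k = -446*(-1/1469) = 446/1469 ≈ 0.30361)
S = 1/2631 ≈ 0.00038008
(k - 583)*S = (446/1469 - 583)*(1/2631) = -855981/1469*1/2631 = -285327/1288313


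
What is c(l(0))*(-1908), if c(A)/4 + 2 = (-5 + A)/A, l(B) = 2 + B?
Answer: 26712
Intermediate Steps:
c(A) = -8 + 4*(-5 + A)/A (c(A) = -8 + 4*((-5 + A)/A) = -8 + 4*(-5 + A)/A)
c(l(0))*(-1908) = (-4 - 20/(2 + 0))*(-1908) = (-4 - 20/2)*(-1908) = (-4 - 20*½)*(-1908) = (-4 - 10)*(-1908) = -14*(-1908) = 26712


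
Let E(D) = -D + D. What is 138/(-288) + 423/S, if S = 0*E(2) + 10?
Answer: 10037/240 ≈ 41.821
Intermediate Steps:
E(D) = 0
S = 10 (S = 0*0 + 10 = 0 + 10 = 10)
138/(-288) + 423/S = 138/(-288) + 423/10 = 138*(-1/288) + 423*(1/10) = -23/48 + 423/10 = 10037/240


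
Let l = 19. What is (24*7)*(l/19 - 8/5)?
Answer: -504/5 ≈ -100.80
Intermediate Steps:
(24*7)*(l/19 - 8/5) = (24*7)*(19/19 - 8/5) = 168*(19*(1/19) - 8*1/5) = 168*(1 - 8/5) = 168*(-3/5) = -504/5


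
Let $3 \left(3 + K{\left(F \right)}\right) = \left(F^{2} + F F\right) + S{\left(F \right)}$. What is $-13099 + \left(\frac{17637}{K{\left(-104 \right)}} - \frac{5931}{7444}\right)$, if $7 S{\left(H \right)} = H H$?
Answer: $- \frac{5270638247537}{402415196} \approx -13098.0$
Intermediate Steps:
$S{\left(H \right)} = \frac{H^{2}}{7}$ ($S{\left(H \right)} = \frac{H H}{7} = \frac{H^{2}}{7}$)
$K{\left(F \right)} = -3 + \frac{5 F^{2}}{7}$ ($K{\left(F \right)} = -3 + \frac{\left(F^{2} + F F\right) + \frac{F^{2}}{7}}{3} = -3 + \frac{\left(F^{2} + F^{2}\right) + \frac{F^{2}}{7}}{3} = -3 + \frac{2 F^{2} + \frac{F^{2}}{7}}{3} = -3 + \frac{\frac{15}{7} F^{2}}{3} = -3 + \frac{5 F^{2}}{7}$)
$-13099 + \left(\frac{17637}{K{\left(-104 \right)}} - \frac{5931}{7444}\right) = -13099 + \left(\frac{17637}{-3 + \frac{5 \left(-104\right)^{2}}{7}} - \frac{5931}{7444}\right) = -13099 + \left(\frac{17637}{-3 + \frac{5}{7} \cdot 10816} - \frac{5931}{7444}\right) = -13099 - \left(\frac{5931}{7444} - \frac{17637}{-3 + \frac{54080}{7}}\right) = -13099 - \left(\frac{5931}{7444} - \frac{17637}{\frac{54059}{7}}\right) = -13099 + \left(17637 \cdot \frac{7}{54059} - \frac{5931}{7444}\right) = -13099 + \left(\frac{123459}{54059} - \frac{5931}{7444}\right) = -13099 + \frac{598404867}{402415196} = - \frac{5270638247537}{402415196}$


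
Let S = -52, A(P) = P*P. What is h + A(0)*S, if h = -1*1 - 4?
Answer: -5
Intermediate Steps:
h = -5 (h = -1 - 4 = -5)
A(P) = P²
h + A(0)*S = -5 + 0²*(-52) = -5 + 0*(-52) = -5 + 0 = -5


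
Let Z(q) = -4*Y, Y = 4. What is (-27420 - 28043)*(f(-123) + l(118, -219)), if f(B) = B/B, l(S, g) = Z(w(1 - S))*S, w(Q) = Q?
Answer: 104658681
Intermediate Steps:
Z(q) = -16 (Z(q) = -4*4 = -16)
l(S, g) = -16*S
f(B) = 1
(-27420 - 28043)*(f(-123) + l(118, -219)) = (-27420 - 28043)*(1 - 16*118) = -55463*(1 - 1888) = -55463*(-1887) = 104658681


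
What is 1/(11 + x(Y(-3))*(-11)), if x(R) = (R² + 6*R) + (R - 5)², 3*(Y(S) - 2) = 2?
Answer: -9/2728 ≈ -0.0032991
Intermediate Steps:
Y(S) = 8/3 (Y(S) = 2 + (⅓)*2 = 2 + ⅔ = 8/3)
x(R) = R² + (-5 + R)² + 6*R (x(R) = (R² + 6*R) + (-5 + R)² = R² + (-5 + R)² + 6*R)
1/(11 + x(Y(-3))*(-11)) = 1/(11 + (25 - 4*8/3 + 2*(8/3)²)*(-11)) = 1/(11 + (25 - 32/3 + 2*(64/9))*(-11)) = 1/(11 + (25 - 32/3 + 128/9)*(-11)) = 1/(11 + (257/9)*(-11)) = 1/(11 - 2827/9) = 1/(-2728/9) = -9/2728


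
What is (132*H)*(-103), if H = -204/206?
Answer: 13464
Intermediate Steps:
H = -102/103 (H = -204*1/206 = -102/103 ≈ -0.99029)
(132*H)*(-103) = (132*(-102/103))*(-103) = -13464/103*(-103) = 13464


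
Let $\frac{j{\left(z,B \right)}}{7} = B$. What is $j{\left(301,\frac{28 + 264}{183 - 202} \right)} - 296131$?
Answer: $- \frac{5628533}{19} \approx -2.9624 \cdot 10^{5}$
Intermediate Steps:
$j{\left(z,B \right)} = 7 B$
$j{\left(301,\frac{28 + 264}{183 - 202} \right)} - 296131 = 7 \frac{28 + 264}{183 - 202} - 296131 = 7 \frac{292}{-19} - 296131 = 7 \cdot 292 \left(- \frac{1}{19}\right) - 296131 = 7 \left(- \frac{292}{19}\right) - 296131 = - \frac{2044}{19} - 296131 = - \frac{5628533}{19}$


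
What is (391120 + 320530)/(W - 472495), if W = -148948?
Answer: -711650/621443 ≈ -1.1452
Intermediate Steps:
(391120 + 320530)/(W - 472495) = (391120 + 320530)/(-148948 - 472495) = 711650/(-621443) = 711650*(-1/621443) = -711650/621443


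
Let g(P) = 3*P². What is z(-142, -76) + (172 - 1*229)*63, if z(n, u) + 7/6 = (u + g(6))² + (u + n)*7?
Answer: -24565/6 ≈ -4094.2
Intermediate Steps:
z(n, u) = -7/6 + (108 + u)² + 7*n + 7*u (z(n, u) = -7/6 + ((u + 3*6²)² + (u + n)*7) = -7/6 + ((u + 3*36)² + (n + u)*7) = -7/6 + ((u + 108)² + (7*n + 7*u)) = -7/6 + ((108 + u)² + (7*n + 7*u)) = -7/6 + ((108 + u)² + 7*n + 7*u) = -7/6 + (108 + u)² + 7*n + 7*u)
z(-142, -76) + (172 - 1*229)*63 = (69977/6 + (-76)² + 7*(-142) + 223*(-76)) + (172 - 1*229)*63 = (69977/6 + 5776 - 994 - 16948) + (172 - 229)*63 = -3019/6 - 57*63 = -3019/6 - 3591 = -24565/6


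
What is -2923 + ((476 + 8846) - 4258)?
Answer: 2141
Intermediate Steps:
-2923 + ((476 + 8846) - 4258) = -2923 + (9322 - 4258) = -2923 + 5064 = 2141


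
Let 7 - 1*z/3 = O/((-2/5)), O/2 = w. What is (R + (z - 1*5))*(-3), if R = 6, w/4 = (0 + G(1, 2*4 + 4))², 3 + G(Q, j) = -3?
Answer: -6546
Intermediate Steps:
G(Q, j) = -6 (G(Q, j) = -3 - 3 = -6)
w = 144 (w = 4*(0 - 6)² = 4*(-6)² = 4*36 = 144)
O = 288 (O = 2*144 = 288)
z = 2181 (z = 21 - 864/((-2/5)) = 21 - 864/((-2*⅕)) = 21 - 864/(-⅖) = 21 - 864*(-5)/2 = 21 - 3*(-720) = 21 + 2160 = 2181)
(R + (z - 1*5))*(-3) = (6 + (2181 - 1*5))*(-3) = (6 + (2181 - 5))*(-3) = (6 + 2176)*(-3) = 2182*(-3) = -6546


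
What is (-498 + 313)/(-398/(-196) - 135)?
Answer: 18130/13031 ≈ 1.3913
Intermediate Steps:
(-498 + 313)/(-398/(-196) - 135) = -185/(-398*(-1/196) - 135) = -185/(199/98 - 135) = -185/(-13031/98) = -185*(-98/13031) = 18130/13031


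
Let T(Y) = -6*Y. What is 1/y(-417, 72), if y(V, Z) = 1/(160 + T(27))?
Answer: -2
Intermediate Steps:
y(V, Z) = -1/2 (y(V, Z) = 1/(160 - 6*27) = 1/(160 - 162) = 1/(-2) = -1/2)
1/y(-417, 72) = 1/(-1/2) = -2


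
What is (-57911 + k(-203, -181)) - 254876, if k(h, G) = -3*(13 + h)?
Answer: -312217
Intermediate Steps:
k(h, G) = -39 - 3*h
(-57911 + k(-203, -181)) - 254876 = (-57911 + (-39 - 3*(-203))) - 254876 = (-57911 + (-39 + 609)) - 254876 = (-57911 + 570) - 254876 = -57341 - 254876 = -312217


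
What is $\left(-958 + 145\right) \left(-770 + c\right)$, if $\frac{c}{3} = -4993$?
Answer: $12803937$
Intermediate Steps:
$c = -14979$ ($c = 3 \left(-4993\right) = -14979$)
$\left(-958 + 145\right) \left(-770 + c\right) = \left(-958 + 145\right) \left(-770 - 14979\right) = \left(-813\right) \left(-15749\right) = 12803937$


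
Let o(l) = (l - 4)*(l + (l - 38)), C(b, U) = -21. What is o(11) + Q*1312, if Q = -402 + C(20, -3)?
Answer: -555088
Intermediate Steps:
o(l) = (-38 + 2*l)*(-4 + l) (o(l) = (-4 + l)*(l + (-38 + l)) = (-4 + l)*(-38 + 2*l) = (-38 + 2*l)*(-4 + l))
Q = -423 (Q = -402 - 21 = -423)
o(11) + Q*1312 = (152 - 46*11 + 2*11²) - 423*1312 = (152 - 506 + 2*121) - 554976 = (152 - 506 + 242) - 554976 = -112 - 554976 = -555088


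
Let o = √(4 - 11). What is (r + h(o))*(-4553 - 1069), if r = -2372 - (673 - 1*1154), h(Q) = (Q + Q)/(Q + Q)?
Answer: 10625580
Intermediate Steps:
o = I*√7 (o = √(-7) = I*√7 ≈ 2.6458*I)
h(Q) = 1 (h(Q) = (2*Q)/((2*Q)) = (2*Q)*(1/(2*Q)) = 1)
r = -1891 (r = -2372 - (673 - 1154) = -2372 - 1*(-481) = -2372 + 481 = -1891)
(r + h(o))*(-4553 - 1069) = (-1891 + 1)*(-4553 - 1069) = -1890*(-5622) = 10625580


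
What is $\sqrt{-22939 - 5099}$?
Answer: $i \sqrt{28038} \approx 167.45 i$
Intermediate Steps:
$\sqrt{-22939 - 5099} = \sqrt{-28038} = i \sqrt{28038}$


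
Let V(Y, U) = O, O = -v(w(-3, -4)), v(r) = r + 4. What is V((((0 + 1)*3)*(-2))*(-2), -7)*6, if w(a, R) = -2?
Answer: -12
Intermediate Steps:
v(r) = 4 + r
O = -2 (O = -(4 - 2) = -1*2 = -2)
V(Y, U) = -2
V((((0 + 1)*3)*(-2))*(-2), -7)*6 = -2*6 = -12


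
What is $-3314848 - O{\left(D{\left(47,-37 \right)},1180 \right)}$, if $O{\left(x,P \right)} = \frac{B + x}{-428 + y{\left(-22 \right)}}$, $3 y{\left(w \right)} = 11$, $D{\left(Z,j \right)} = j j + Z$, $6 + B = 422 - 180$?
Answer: $- \frac{4219796548}{1273} \approx -3.3148 \cdot 10^{6}$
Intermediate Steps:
$B = 236$ ($B = -6 + \left(422 - 180\right) = -6 + 242 = 236$)
$D{\left(Z,j \right)} = Z + j^{2}$ ($D{\left(Z,j \right)} = j^{2} + Z = Z + j^{2}$)
$y{\left(w \right)} = \frac{11}{3}$ ($y{\left(w \right)} = \frac{1}{3} \cdot 11 = \frac{11}{3}$)
$O{\left(x,P \right)} = - \frac{708}{1273} - \frac{3 x}{1273}$ ($O{\left(x,P \right)} = \frac{236 + x}{-428 + \frac{11}{3}} = \frac{236 + x}{- \frac{1273}{3}} = \left(236 + x\right) \left(- \frac{3}{1273}\right) = - \frac{708}{1273} - \frac{3 x}{1273}$)
$-3314848 - O{\left(D{\left(47,-37 \right)},1180 \right)} = -3314848 - \left(- \frac{708}{1273} - \frac{3 \left(47 + \left(-37\right)^{2}\right)}{1273}\right) = -3314848 - \left(- \frac{708}{1273} - \frac{3 \left(47 + 1369\right)}{1273}\right) = -3314848 - \left(- \frac{708}{1273} - \frac{4248}{1273}\right) = -3314848 - - \frac{4956}{1273} = -3314848 + \frac{4956}{1273} = - \frac{4219796548}{1273}$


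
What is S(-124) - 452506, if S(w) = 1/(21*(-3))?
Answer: -28507879/63 ≈ -4.5251e+5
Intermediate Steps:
S(w) = -1/63 (S(w) = 1/(-63) = -1/63)
S(-124) - 452506 = -1/63 - 452506 = -28507879/63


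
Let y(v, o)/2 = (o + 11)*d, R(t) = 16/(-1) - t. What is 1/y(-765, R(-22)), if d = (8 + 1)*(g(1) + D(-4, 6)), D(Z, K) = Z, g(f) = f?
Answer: -1/918 ≈ -0.0010893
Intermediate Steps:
R(t) = -16 - t (R(t) = 16*(-1) - t = -16 - t)
d = -27 (d = (8 + 1)*(1 - 4) = 9*(-3) = -27)
y(v, o) = -594 - 54*o (y(v, o) = 2*((o + 11)*(-27)) = 2*((11 + o)*(-27)) = 2*(-297 - 27*o) = -594 - 54*o)
1/y(-765, R(-22)) = 1/(-594 - 54*(-16 - 1*(-22))) = 1/(-594 - 54*(-16 + 22)) = 1/(-594 - 54*6) = 1/(-594 - 324) = 1/(-918) = -1/918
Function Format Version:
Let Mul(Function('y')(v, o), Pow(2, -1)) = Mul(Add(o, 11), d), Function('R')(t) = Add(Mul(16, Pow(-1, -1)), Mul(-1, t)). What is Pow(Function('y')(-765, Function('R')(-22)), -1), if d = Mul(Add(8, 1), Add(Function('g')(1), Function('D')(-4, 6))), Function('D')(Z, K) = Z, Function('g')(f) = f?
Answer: Rational(-1, 918) ≈ -0.0010893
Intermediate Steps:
Function('R')(t) = Add(-16, Mul(-1, t)) (Function('R')(t) = Add(Mul(16, -1), Mul(-1, t)) = Add(-16, Mul(-1, t)))
d = -27 (d = Mul(Add(8, 1), Add(1, -4)) = Mul(9, -3) = -27)
Function('y')(v, o) = Add(-594, Mul(-54, o)) (Function('y')(v, o) = Mul(2, Mul(Add(o, 11), -27)) = Mul(2, Mul(Add(11, o), -27)) = Mul(2, Add(-297, Mul(-27, o))) = Add(-594, Mul(-54, o)))
Pow(Function('y')(-765, Function('R')(-22)), -1) = Pow(Add(-594, Mul(-54, Add(-16, Mul(-1, -22)))), -1) = Pow(Add(-594, Mul(-54, Add(-16, 22))), -1) = Pow(Add(-594, Mul(-54, 6)), -1) = Pow(Add(-594, -324), -1) = Pow(-918, -1) = Rational(-1, 918)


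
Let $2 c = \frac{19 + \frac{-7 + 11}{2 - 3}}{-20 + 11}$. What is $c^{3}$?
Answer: $- \frac{125}{216} \approx -0.5787$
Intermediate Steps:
$c = - \frac{5}{6}$ ($c = \frac{\left(19 + \frac{-7 + 11}{2 - 3}\right) \frac{1}{-20 + 11}}{2} = \frac{\left(19 + \frac{4}{-1}\right) \frac{1}{-9}}{2} = \frac{\left(19 + 4 \left(-1\right)\right) \left(- \frac{1}{9}\right)}{2} = \frac{\left(19 - 4\right) \left(- \frac{1}{9}\right)}{2} = \frac{15 \left(- \frac{1}{9}\right)}{2} = \frac{1}{2} \left(- \frac{5}{3}\right) = - \frac{5}{6} \approx -0.83333$)
$c^{3} = \left(- \frac{5}{6}\right)^{3} = - \frac{125}{216}$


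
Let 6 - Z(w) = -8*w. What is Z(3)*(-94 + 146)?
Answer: 1560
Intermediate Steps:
Z(w) = 6 + 8*w (Z(w) = 6 - (-8)*w = 6 + 8*w)
Z(3)*(-94 + 146) = (6 + 8*3)*(-94 + 146) = (6 + 24)*52 = 30*52 = 1560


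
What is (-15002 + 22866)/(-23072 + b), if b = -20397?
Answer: -7864/43469 ≈ -0.18091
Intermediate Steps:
(-15002 + 22866)/(-23072 + b) = (-15002 + 22866)/(-23072 - 20397) = 7864/(-43469) = 7864*(-1/43469) = -7864/43469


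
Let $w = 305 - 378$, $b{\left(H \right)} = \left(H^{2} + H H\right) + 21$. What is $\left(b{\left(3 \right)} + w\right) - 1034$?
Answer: $-1068$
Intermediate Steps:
$b{\left(H \right)} = 21 + 2 H^{2}$ ($b{\left(H \right)} = \left(H^{2} + H^{2}\right) + 21 = 2 H^{2} + 21 = 21 + 2 H^{2}$)
$w = -73$ ($w = 305 - 378 = -73$)
$\left(b{\left(3 \right)} + w\right) - 1034 = \left(\left(21 + 2 \cdot 3^{2}\right) - 73\right) - 1034 = \left(\left(21 + 2 \cdot 9\right) - 73\right) - 1034 = \left(\left(21 + 18\right) - 73\right) - 1034 = \left(39 - 73\right) - 1034 = -34 - 1034 = -1068$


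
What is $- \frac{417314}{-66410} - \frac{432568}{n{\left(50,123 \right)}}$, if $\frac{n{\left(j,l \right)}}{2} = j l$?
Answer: $- \frac{589846967}{20421075} \approx -28.884$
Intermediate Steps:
$n{\left(j,l \right)} = 2 j l$
$- \frac{417314}{-66410} - \frac{432568}{n{\left(50,123 \right)}} = - \frac{417314}{-66410} - \frac{432568}{2 \cdot 50 \cdot 123} = \left(-417314\right) \left(- \frac{1}{66410}\right) - \frac{432568}{12300} = \frac{208657}{33205} - \frac{108142}{3075} = - \frac{589846967}{20421075}$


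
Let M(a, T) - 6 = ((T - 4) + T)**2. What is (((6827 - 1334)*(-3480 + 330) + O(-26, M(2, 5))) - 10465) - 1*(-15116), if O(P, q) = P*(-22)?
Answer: -17297727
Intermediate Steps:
M(a, T) = 6 + (-4 + 2*T)**2 (M(a, T) = 6 + ((T - 4) + T)**2 = 6 + ((-4 + T) + T)**2 = 6 + (-4 + 2*T)**2)
O(P, q) = -22*P
(((6827 - 1334)*(-3480 + 330) + O(-26, M(2, 5))) - 10465) - 1*(-15116) = (((6827 - 1334)*(-3480 + 330) - 22*(-26)) - 10465) - 1*(-15116) = ((5493*(-3150) + 572) - 10465) + 15116 = ((-17302950 + 572) - 10465) + 15116 = (-17302378 - 10465) + 15116 = -17312843 + 15116 = -17297727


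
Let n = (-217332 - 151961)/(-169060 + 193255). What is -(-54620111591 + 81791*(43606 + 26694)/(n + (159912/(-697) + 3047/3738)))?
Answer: 93339636607458611117187/1708150362557 ≈ 5.4644e+10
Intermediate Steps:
n = -369293/24195 ≈ -15.263
-(-54620111591 + 81791*(43606 + 26694)/(n + (159912/(-697) + 3047/3738))) = -(-54620111591 + 81791*(43606 + 26694)/(-369293/24195 + (159912/(-697) + 3047/3738))) = -(-54620111591 + 5749907300/(-369293/24195 + (159912*(-1/697) + 3047*(1/3738)))) = -(-54620111591 + 5749907300/(-369293/24195 + (-159912/697 + 3047/3738))) = -(-54620111591 + 5749907300/(-369293/24195 - 595627297/2605386)) = -81791/(1/(70300/(-1708150362557/7004146030) - 667801)) = -81791/(1/(70300*(-7004146030/1708150362557) - 667801)) = -81791/(1/(-492391465909000/1708150362557 - 667801)) = -81791/(1/(-1141196911731836157/1708150362557)) = -81791/(-1708150362557/1141196911731836157) = -81791*(-1141196911731836157/1708150362557) = 93339636607458611117187/1708150362557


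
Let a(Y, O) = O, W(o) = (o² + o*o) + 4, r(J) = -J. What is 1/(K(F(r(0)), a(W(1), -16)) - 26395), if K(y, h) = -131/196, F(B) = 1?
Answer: -196/5173551 ≈ -3.7885e-5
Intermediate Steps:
W(o) = 4 + 2*o² (W(o) = (o² + o²) + 4 = 2*o² + 4 = 4 + 2*o²)
K(y, h) = -131/196 (K(y, h) = -131*1/196 = -131/196)
1/(K(F(r(0)), a(W(1), -16)) - 26395) = 1/(-131/196 - 26395) = 1/(-5173551/196) = -196/5173551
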